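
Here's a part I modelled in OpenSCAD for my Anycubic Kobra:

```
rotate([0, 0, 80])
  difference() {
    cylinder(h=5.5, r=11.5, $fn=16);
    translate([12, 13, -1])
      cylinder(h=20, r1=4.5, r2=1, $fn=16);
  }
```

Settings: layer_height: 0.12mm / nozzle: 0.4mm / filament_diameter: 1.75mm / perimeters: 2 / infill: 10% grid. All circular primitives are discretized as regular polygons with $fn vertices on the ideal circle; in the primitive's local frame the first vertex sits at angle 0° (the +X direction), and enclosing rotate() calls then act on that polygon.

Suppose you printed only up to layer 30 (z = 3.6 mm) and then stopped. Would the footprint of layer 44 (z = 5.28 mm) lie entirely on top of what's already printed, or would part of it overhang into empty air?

entirely on top

Compare the two slices. At z = 3.6: the r=11.5 cylinder contributes a regular 16-gon of circumradius 11.5 (area = (16/2)·11.500²·sin(360°/16) = 404.88 mm²); the cone at (12, 13) (r1=4.5→r2=1) has section circumradius 3.695 here — a regular 16-gon (area = (16/2)·3.695²·sin(360°/16) = 41.80 mm²); After the difference (first − rest): starting from the r=11.5 cylinder (404.88 mm²), the cone at (12, 13) misses the remaining region (no effect) — area = 404.88 mm²; (rotated 80° about Z; rotation is an isometry so areas/perimeters/island counts are preserved). At z = 5.28: the cylinder: section is a regular 16-gon, circumradius r=11.5 (area = (16/2)·11.500²·sin(360°/16) = 404.88 mm²); the cone at (12, 13) contributes a regular 16-gon of circumradius 3.401 (interpolated between r1=4.5 and r2=1 at t=0.314) (area = (16/2)·3.401²·sin(360°/16) = 35.41 mm²); After the difference (first − rest): starting from the r=11.5 cylinder (404.88 mm²), the cone at (12, 13) misses the remaining region (no effect) — area = 404.88 mm²; (whole slice rotated 80° about Z — lengths, areas and connectivity unchanged). Checking containment: the cross-section at z = 5.28 is a subset of the cross-section at z = 3.6.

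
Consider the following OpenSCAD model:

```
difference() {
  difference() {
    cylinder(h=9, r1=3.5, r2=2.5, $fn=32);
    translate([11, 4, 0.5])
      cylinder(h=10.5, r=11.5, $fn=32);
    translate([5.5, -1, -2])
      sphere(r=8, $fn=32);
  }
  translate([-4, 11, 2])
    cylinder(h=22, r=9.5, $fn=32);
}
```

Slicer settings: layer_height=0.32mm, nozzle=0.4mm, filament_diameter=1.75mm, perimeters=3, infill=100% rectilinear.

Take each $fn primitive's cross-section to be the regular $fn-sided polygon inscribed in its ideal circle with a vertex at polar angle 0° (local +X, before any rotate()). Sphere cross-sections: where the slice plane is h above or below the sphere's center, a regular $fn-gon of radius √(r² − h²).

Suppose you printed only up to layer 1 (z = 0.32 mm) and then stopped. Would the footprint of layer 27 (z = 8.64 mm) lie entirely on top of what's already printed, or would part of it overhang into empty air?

Compare the two slices. At z = 0.32: the cone: at t=0.036 of its height the radius interpolates to r₁+(r₂−r₁)t = 3.464, giving a regular 32-gon of that circumradius (area = (32/2)·3.464²·sin(360°/32) = 37.46 mm²); the cylinder at (11, 4) is not intersected at this z (z outside [0.5, 11]); the r=8 sphere at (5.5, -1) slices to a regular 32-gon of circumradius 7.656 (√(r²−h²) with h=2.32 from center) (area = (32/2)·7.656²·sin(360°/32) = 182.97 mm²); Subtracting the remaining from the first: starting from the cone (37.46 mm²), the r=8 sphere at (5.5, -1) partially overlaps it — only the 30.77 mm² overlap (of its 182.97 mm²) is removed, clipping the outline — area = 6.69 mm²; the cylinder at (-4, 11) does not reach this height (z outside [2, 24]); After the difference (first − rest): none of the subtracted shapes is present at this height, so the result so far is unchanged — area = 6.69 mm². At z = 8.64: the cone: at t=0.960 of its height the radius interpolates to r₁+(r₂−r₁)t = 2.540, giving a regular 32-gon of that circumradius (area = (32/2)·2.540²·sin(360°/32) = 20.14 mm²); the r=11.5 cylinder at (11, 4) gives a regular 32-gon of circumradius 11.5 (constant along its height) (area = (32/2)·11.500²·sin(360°/32) = 412.81 mm²); the sphere at (5.5, -1) is not intersected at this z (|z−center|=10.640 > r=8); Subtracting the remaining from the first: starting from the cone (20.14 mm²), the r=11.5 cylinder at (11, 4) partially overlaps it — only the 8.39 mm² overlap (of its 412.81 mm²) is removed, clipping the outline — area = 11.75 mm²; the r=9.5 cylinder at (-4, 11) contributes a regular 32-gon of circumradius 9.5 (area = (32/2)·9.500²·sin(360°/32) = 281.71 mm²); Subtracting the remaining from the first: starting from the result so far (11.75 mm²), the r=9.5 cylinder at (-4, 11) partially overlaps it — only the 0.35 mm² overlap (of its 281.71 mm²) is removed, clipping the outline — area = 11.40 mm². Checking containment: at z = 8.64 the cross-section extends beyond the z = 0.32 cross-section by about 10.24 mm².

part overhangs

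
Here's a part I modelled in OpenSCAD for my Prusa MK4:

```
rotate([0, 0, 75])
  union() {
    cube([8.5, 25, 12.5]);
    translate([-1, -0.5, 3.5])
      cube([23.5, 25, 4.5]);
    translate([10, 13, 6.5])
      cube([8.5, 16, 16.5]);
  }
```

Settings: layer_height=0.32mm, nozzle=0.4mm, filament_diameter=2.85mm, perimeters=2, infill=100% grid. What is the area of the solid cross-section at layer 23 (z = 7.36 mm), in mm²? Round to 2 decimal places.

At z = 7.36 mm: the cube is present — its section is the full 8.5×25 rectangle (area 212.50 mm²); the 23.5×25 cube at (-1, -0.5) contributes its full rectangle (area 587.50 mm²); the 8.5×16 cube at (10, 13) contributes its full rectangle (area 136.00 mm²); Merging all regions: the regions partially overlap — summed areas 936.00 mm² minus the doubly-counted overlap 306.00 mm² gives 630.00 mm² — area = 630.00 mm²; (rotated 75° about Z; rotation is an isometry so areas/perimeters/island counts are preserved). Overall, the cross-section is a single solid region. Net area = 630.00 mm².

630.00 mm²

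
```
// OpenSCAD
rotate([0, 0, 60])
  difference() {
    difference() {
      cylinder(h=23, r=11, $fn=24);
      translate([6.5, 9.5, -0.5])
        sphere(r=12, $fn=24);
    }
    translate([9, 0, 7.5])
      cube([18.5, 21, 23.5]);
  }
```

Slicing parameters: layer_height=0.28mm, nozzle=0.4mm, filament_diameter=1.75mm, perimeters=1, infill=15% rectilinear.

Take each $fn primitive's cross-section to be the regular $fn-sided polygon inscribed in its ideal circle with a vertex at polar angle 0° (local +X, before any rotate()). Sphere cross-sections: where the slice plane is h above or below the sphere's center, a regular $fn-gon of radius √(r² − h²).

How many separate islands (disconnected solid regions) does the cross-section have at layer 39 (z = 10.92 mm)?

At z = 10.92 mm: the cylinder: section is a regular 24-gon, circumradius r=11; the sphere at (6.5, 9.5): section is a regular 24-gon, circumradius = √(r²−h²) = √(12²−11.42²) = 3.686; Taking the first minus the rest: starting from the r=11 cylinder, the r=12 sphere at (6.5, 9.5) partially overlaps it — only the 15.50 mm² overlap (of its 42.19 mm²) is removed, clipping the outline — 1 connected region; the cube at (9, 0) (footprint 18.5×21) is included at this height; After the difference (first − rest): starting from the result so far, the 18.5×21 cube at (9, 0) partially overlaps it — only the 8.19 mm² overlap (of its 388.50 mm²) is removed, clipping the outline — 1 connected region; (whole slice rotated 60° about Z — lengths, areas and connectivity unchanged). Overall, the cross-section is a single solid region. Island count = 1.

1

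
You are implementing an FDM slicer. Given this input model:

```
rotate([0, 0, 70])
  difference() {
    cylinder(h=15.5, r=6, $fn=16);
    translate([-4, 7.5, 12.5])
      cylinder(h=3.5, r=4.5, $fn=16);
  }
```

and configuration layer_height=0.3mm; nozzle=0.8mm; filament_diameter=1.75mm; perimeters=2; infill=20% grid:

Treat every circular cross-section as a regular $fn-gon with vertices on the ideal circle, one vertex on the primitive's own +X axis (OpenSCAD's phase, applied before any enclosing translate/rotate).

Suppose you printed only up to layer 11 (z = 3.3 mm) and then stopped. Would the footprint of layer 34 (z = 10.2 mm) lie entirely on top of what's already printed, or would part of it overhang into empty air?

Compare the two slices. At z = 3.3: the cylinder: section is a regular 16-gon, circumradius r=6 (area = (16/2)·6.000²·sin(360°/16) = 110.21 mm²); the cylinder at (-4, 7.5) is absent (z outside [12.5, 16]); Taking the first minus the rest: none of the subtracted shapes is present at this height, so the r=6 cylinder is unchanged — area = 110.21 mm²; (rotated 70° about Z; rotation is an isometry so areas/perimeters/island counts are preserved). At z = 10.2: the r=6 cylinder contributes a regular 16-gon of circumradius 6 (area = (16/2)·6.000²·sin(360°/16) = 110.21 mm²); the cylinder at (-4, 7.5) does not reach this height (z outside [12.5, 16]); Taking the first minus the rest: none of the subtracted shapes is present at this height, so the r=6 cylinder is unchanged — area = 110.21 mm²; (whole slice rotated 70° about Z — lengths, areas and connectivity unchanged). Checking containment: the cross-section at z = 10.2 is a subset of the cross-section at z = 3.3.

entirely on top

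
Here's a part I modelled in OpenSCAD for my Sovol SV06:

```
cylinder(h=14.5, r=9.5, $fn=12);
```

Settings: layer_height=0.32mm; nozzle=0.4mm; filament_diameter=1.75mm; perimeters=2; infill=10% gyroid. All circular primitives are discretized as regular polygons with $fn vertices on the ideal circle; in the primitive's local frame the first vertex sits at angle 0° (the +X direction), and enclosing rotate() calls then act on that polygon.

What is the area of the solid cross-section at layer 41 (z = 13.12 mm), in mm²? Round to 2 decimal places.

270.75 mm²

At z = 13.12 mm: the cylinder: section is a regular 12-gon, circumradius r=9.5 (area = (12/2)·9.500²·sin(360°/12) = 270.75 mm²). Overall, the cross-section is a single solid region. Net area = 270.75 mm².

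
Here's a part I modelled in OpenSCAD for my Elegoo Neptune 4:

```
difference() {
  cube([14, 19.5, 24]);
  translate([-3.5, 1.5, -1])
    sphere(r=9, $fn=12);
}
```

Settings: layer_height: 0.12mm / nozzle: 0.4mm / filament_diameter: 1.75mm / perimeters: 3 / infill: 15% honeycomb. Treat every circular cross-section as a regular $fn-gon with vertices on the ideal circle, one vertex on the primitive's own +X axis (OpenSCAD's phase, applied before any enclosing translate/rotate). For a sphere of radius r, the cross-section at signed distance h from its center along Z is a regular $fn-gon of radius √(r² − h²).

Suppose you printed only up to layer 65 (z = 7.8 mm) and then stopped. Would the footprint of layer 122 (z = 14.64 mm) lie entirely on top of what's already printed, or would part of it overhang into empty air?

entirely on top

Compare the two slices. At z = 7.8: the 14×19.5 cube contributes its full rectangle (area 273.00 mm²); the sphere at (-3.5, 1.5): section is a regular 12-gon, circumradius = √(r²−h²) = √(9²−8.8²) = 1.887 (area = (12/2)·1.887²·sin(360°/12) = 10.68 mm²); Subtracting the remaining from the first: starting from the 14×19.5 cube (273.00 mm²), the r=9 sphere at (-3.5, 1.5) misses the remaining region (no effect) — area = 273.00 mm². At z = 14.64: the cube (footprint 14×19.5) is included at this height (area 273.00 mm²); the sphere at (-3.5, 1.5) does not reach this height (|z−center|=15.640 > r=9); After the difference (first − rest): none of the subtracted shapes is present at this height, so the 14×19.5 cube is unchanged — area = 273.00 mm². Checking containment: the cross-section at z = 14.64 is a subset of the cross-section at z = 7.8.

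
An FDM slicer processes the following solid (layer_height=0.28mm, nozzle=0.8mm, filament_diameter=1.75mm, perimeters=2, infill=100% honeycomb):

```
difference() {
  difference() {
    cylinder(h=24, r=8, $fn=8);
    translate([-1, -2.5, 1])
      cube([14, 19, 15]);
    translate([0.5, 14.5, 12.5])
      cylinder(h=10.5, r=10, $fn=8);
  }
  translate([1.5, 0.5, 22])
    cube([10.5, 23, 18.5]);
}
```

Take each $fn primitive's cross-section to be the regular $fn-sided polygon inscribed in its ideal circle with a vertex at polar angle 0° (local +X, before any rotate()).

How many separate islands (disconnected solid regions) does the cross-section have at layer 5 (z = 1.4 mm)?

1

At z = 1.4 mm: the r=8 cylinder contributes a regular 8-gon of circumradius 8; the cube at (-1, -2.5) (footprint 14×19) is included at this height; the cylinder at (0.5, 14.5) is not intersected at this z (z outside [12.5, 23]); Taking the first minus the rest: starting from the r=8 cylinder, the 14×19 cube at (-1, -2.5) partially overlaps it — only the 74.25 mm² overlap (of its 266.00 mm²) is removed, clipping the outline — 1 connected region; the cube at (1.5, 0.5) is not intersected at this z (z outside [22, 40.5]); After the difference (first − rest): none of the subtracted shapes is present at this height, so the result so far is unchanged — 1 connected region. Overall, the cross-section is a single solid region. Island count = 1.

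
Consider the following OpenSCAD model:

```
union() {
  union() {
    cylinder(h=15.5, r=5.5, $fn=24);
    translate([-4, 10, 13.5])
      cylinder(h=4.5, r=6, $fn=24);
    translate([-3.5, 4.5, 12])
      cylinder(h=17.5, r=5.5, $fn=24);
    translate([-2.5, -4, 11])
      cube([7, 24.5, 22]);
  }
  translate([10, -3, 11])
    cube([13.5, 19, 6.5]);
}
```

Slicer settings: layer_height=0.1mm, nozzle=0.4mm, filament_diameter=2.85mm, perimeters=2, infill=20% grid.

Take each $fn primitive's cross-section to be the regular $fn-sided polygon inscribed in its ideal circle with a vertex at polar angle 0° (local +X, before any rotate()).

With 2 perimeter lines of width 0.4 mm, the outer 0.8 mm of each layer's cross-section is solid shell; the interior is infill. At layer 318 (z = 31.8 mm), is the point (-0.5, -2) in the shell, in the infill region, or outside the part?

At z = 31.8 mm: the cylinder is not intersected at this z (z outside [0, 15.5]); the cylinder at (-4, 10) is not intersected at this z (z outside [13.5, 18]); the cylinder at (-3.5, 4.5) is absent (z outside [12, 29.5]); the cube at (-2.5, -4) (footprint 7×24.5) is included at this height; Combining (union): only the 7×24.5 cube at (-2.5, -4) is present, so the union is just that shape — 1 connected region; the cube at (10, -3) does not reach this height (z outside [11, 17.5]); Merging all regions: only the result so far is present, so the union is just that shape — 1 connected region. Overall, the cross-section is a single solid region. The nearest boundary edge runs (-2.50, -4.00)→(4.50, -4.00); distance from the point to it = 2.00 mm. The point is inside the cross-section and 2.00 mm from the nearest boundary — more than the 0.8 mm shell width (2 × 0.4), so it's in the infill interior.

infill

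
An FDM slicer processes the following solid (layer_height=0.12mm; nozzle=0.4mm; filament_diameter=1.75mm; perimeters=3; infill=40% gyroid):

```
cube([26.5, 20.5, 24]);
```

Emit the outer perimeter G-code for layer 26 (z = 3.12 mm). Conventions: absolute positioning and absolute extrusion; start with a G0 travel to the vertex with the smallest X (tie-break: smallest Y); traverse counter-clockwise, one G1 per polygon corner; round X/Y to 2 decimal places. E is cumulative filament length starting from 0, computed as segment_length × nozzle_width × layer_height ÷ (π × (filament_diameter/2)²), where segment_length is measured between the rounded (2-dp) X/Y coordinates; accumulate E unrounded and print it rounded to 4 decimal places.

G0 X0.00 Y0.00 Z3.12
G1 X26.50 Y0.00 E0.5288
G1 X26.50 Y20.50 E0.9379
G1 X0.00 Y20.50 E1.4668
G1 X0.00 Y0.00 E1.8759

At z = 3.12 mm: the cube is present — its section is the full 26.5×20.5 rectangle. The outline is a single polygon with 4 vertices. Extrusion per mm of travel: 0.4 × 0.12 / (π × 0.875²) = 0.019956. Accumulating E over each segment gives final E = 1.8759.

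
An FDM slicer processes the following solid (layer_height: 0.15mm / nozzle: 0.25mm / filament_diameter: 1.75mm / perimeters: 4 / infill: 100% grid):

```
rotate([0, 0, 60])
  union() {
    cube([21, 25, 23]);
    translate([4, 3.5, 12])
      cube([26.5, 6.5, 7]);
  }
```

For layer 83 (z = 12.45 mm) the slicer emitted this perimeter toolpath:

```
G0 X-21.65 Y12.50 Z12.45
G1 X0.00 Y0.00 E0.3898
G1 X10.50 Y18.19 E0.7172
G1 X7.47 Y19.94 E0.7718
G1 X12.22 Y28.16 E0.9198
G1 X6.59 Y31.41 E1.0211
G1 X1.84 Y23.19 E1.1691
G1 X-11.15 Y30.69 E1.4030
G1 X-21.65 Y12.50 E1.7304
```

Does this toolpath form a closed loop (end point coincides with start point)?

Start point (G0): (-21.65, 12.50). End point (last G1): the path returns to the start — closed.

yes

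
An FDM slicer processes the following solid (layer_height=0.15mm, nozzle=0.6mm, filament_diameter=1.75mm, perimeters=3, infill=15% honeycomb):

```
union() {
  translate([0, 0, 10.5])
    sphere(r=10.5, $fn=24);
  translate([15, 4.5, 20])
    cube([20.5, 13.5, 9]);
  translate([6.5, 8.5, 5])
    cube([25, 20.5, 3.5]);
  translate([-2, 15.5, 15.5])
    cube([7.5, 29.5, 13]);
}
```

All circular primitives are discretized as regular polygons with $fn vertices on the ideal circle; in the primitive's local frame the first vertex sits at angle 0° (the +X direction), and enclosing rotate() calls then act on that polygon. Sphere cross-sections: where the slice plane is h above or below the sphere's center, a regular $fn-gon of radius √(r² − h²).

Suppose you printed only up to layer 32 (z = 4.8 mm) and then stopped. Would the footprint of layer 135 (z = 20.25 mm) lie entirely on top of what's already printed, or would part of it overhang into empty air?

part overhangs

Compare the two slices. At z = 4.8: the r=10.5 sphere contributes a regular 24-gon of circumradius √(10.5²−5.7²) = 8.818 (area = (24/2)·8.818²·sin(360°/24) = 241.51 mm²); the cube at (15, 4.5) does not reach this height (z outside [20, 29]); the cube at (6.5, 8.5) is absent (z outside [5, 8.5]); the cube at (-2, 15.5) does not reach this height (z outside [15.5, 28.5]); Combining (union): only the r=10.5 sphere is present, so the union is just that shape — area = 241.51 mm². At z = 20.25: the r=10.5 sphere contributes a regular 24-gon of circumradius √(10.5²−9.75²) = 3.897 (area = (24/2)·3.897²·sin(360°/24) = 47.17 mm²); the 20.5×13.5 cube at (15, 4.5) contributes its full rectangle (area 276.75 mm²); the cube at (6.5, 8.5) is absent (z outside [5, 8.5]); the cube at (-2, 15.5) (footprint 7.5×29.5) is included at this height (area 221.25 mm²); Taking the union: the 3 present regions are separate (no shared area or edge), so areas and boundary lengths simply add and each stays a separate island — area = 545.17 mm². Checking containment: at z = 20.25 the cross-section extends beyond the z = 4.8 cross-section by about 498.00 mm².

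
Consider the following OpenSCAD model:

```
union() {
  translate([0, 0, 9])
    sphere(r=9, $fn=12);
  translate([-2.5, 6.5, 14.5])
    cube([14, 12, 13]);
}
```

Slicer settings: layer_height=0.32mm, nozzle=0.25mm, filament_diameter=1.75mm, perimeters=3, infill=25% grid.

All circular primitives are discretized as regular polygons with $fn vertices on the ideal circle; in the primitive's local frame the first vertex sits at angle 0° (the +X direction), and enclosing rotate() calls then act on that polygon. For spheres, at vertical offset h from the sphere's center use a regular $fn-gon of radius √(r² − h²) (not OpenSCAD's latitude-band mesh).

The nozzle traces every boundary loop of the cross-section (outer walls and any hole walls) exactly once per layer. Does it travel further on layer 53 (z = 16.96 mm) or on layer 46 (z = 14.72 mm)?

Layer 53 (z = 16.96): the r=9 sphere slices to a regular 12-gon of circumradius 4.200 (√(r²−h²) with h=7.96 from center) (perimeter = 2·12·4.200·sin(180°/12) = 26.09 mm); the cube at (-2.5, 6.5) (footprint 14×12) is included at this height (perimeter 52.00 mm); Combining (union): the 2 present regions are separate (no shared area or edge), so areas and boundary lengths simply add and each stays a separate island — boundary = 78.09 mm. So its perimeter = 78.09 mm. Layer 46 (z = 14.72): the sphere: section is a regular 12-gon, circumradius = √(r²−h²) = √(9²−5.72²) = 6.948 (perimeter = 2·12·6.948·sin(180°/12) = 43.16 mm); the cube at (-2.5, 6.5) is present — its section is the full 14×12 rectangle (perimeter 52.00 mm); Combining (union): the regions partially overlap (shared area 0.75 mm²), so the edge portions inside another operand are dropped and the merged outline is re-measured after clipping — boundary = 88.35 mm. So its perimeter = 88.35 mm. Layer 46 is larger (88.35 vs 78.09 mm).

layer 46 (z = 14.72 mm)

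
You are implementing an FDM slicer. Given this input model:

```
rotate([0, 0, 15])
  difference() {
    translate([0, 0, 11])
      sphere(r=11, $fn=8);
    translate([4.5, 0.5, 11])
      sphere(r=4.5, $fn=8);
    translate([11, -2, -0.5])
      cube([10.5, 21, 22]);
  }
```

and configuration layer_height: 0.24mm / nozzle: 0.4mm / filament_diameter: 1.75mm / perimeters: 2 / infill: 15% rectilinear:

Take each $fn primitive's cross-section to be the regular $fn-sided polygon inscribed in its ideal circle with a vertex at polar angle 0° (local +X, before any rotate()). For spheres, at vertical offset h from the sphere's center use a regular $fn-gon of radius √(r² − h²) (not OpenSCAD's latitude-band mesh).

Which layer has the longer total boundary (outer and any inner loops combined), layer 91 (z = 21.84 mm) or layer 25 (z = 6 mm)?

layer 25 (z = 6 mm)

Layer 91 (z = 21.84): the r=11 sphere slices to a regular 8-gon of circumradius 1.869 (√(r²−h²) with h=10.84 from center) (perimeter = 2·8·1.869·sin(180°/8) = 11.45 mm); the sphere at (4.5, 0.5) is absent (|z−center|=10.840 > r=4.5); the cube at (11, -2) is absent (z outside [-0.5, 21.5]); Taking the first minus the rest: none of the subtracted shapes is present at this height, so the r=11 sphere is unchanged — boundary = 11.45 mm; (whole slice rotated 15° about Z — lengths, areas and connectivity unchanged). So its perimeter = 11.45 mm. Layer 25 (z = 6): the r=11 sphere contributes a regular 8-gon of circumradius √(11²−5²) = 9.798 (perimeter = 2·8·9.798·sin(180°/8) = 59.99 mm); the sphere at (4.5, 0.5) does not reach this height (|z−center|=5.000 > r=4.5); the 10.5×21 cube at (11, -2) contributes its full rectangle (perimeter 63.00 mm); After the difference (first − rest): starting from the r=11 sphere, the 10.5×21 cube at (11, -2) misses the remaining region (no effect) — boundary = 59.99 mm; (whole slice rotated 15° about Z — lengths, areas and connectivity unchanged). So its perimeter = 59.99 mm. Layer 25 is larger (59.99 vs 11.45 mm).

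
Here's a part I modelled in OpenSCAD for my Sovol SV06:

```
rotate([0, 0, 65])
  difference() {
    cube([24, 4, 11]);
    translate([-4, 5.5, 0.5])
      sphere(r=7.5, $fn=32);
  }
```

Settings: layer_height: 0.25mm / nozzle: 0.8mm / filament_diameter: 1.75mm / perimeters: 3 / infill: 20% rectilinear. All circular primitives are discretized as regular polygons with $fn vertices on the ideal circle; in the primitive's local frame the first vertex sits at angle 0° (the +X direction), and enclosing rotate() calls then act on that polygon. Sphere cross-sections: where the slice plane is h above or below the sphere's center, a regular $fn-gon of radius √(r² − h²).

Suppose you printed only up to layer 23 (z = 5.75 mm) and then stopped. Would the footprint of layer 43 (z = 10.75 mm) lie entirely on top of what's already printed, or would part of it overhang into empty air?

part overhangs

Compare the two slices. At z = 5.75: the 24×4 cube contributes its full rectangle (area 96.00 mm²); the r=7.5 sphere at (-4, 5.5) contributes a regular 32-gon of circumradius √(7.5²−5.25²) = 5.356 (area = (32/2)·5.356²·sin(360°/32) = 89.55 mm²); Subtracting the remaining from the first: starting from the 24×4 cube (96.00 mm²), the r=7.5 sphere at (-4, 5.5) partially overlaps it — only the 1.34 mm² overlap (of its 89.55 mm²) is removed, clipping the outline — area = 94.66 mm²; (rotated 65° about Z; rotation is an isometry so areas/perimeters/island counts are preserved). At z = 10.75: the 24×4 cube contributes its full rectangle (area 96.00 mm²); the sphere at (-4, 5.5) is not intersected at this z (|z−center|=10.250 > r=7.5); After the difference (first − rest): none of the subtracted shapes is present at this height, so the 24×4 cube is unchanged — area = 96.00 mm²; (whole slice rotated 65° about Z — lengths, areas and connectivity unchanged). Checking containment: at z = 10.75 the cross-section extends beyond the z = 5.75 cross-section by about 1.34 mm².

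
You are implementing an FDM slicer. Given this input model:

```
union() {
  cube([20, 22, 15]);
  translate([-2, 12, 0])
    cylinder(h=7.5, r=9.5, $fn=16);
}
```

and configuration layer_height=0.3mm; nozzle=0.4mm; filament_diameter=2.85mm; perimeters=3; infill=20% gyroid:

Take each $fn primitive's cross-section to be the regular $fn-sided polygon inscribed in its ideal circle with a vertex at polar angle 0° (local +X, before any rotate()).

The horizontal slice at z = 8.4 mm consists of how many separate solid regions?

At z = 8.4 mm: the cube is present — its section is the full 20×22 rectangle; the cylinder at (-2, 12) does not reach this height (z outside [0, 7.5]); Merging all regions: only the 20×22 cube is present, so the union is just that shape — 1 connected region. The result has 1 disconnected region.

1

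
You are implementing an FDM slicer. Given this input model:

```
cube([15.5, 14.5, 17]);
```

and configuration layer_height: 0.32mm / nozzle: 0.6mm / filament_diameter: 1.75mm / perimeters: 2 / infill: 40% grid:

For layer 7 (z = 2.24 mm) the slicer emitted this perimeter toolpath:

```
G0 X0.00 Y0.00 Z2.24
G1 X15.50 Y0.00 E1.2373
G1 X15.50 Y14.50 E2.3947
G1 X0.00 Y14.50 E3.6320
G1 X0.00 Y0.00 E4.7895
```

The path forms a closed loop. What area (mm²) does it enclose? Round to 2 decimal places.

224.75 mm²

Apply the shoelace formula to the sequence of (X, Y) vertices; enclosed area = 224.75 mm².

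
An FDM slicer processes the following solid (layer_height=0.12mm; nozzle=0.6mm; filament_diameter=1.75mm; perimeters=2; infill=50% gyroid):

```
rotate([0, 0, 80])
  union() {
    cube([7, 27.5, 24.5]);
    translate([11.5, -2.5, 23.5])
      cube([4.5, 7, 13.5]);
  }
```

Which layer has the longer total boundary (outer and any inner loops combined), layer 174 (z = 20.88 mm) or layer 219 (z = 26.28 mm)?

layer 174 (z = 20.88 mm)

Layer 174 (z = 20.88): the cube is present — its section is the full 7×27.5 rectangle (perimeter 69.00 mm); the cube at (11.5, -2.5) is not intersected at this z (z outside [23.5, 37]); Combining (union): only the 7×27.5 cube is present, so the union is just that shape — boundary = 69.00 mm; (rotated 80° about Z; rotation is an isometry so areas/perimeters/island counts are preserved). So its perimeter = 69.00 mm. Layer 219 (z = 26.28): the cube does not reach this height (z outside [0, 24.5]); the 4.5×7 cube at (11.5, -2.5) contributes its full rectangle (perimeter 23.00 mm); Merging all regions: only the 4.5×7 cube at (11.5, -2.5) is present, so the union is just that shape — boundary = 23.00 mm; (whole slice rotated 80° about Z — lengths, areas and connectivity unchanged). So its perimeter = 23.00 mm. Layer 174 is larger (69.00 vs 23.00 mm).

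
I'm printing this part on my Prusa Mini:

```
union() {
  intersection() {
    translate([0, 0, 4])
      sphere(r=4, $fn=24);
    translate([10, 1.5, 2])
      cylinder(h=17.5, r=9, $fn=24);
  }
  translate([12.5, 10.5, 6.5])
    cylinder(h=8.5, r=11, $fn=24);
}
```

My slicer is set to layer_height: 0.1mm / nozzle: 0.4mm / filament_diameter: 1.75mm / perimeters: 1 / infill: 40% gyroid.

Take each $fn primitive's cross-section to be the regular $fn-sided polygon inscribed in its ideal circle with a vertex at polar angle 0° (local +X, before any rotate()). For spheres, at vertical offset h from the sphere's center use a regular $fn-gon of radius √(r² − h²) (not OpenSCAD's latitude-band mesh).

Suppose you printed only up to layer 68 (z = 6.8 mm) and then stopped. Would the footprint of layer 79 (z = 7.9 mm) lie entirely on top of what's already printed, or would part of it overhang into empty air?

Compare the two slices. At z = 6.8: the sphere: section is a regular 24-gon, circumradius = √(r²−h²) = √(4²−2.8²) = 2.857 (area = (24/2)·2.857²·sin(360°/24) = 25.34 mm²); the r=9 cylinder at (10, 1.5) contributes a regular 24-gon of circumradius 9 (area = (24/2)·9.000²·sin(360°/24) = 251.57 mm²); After intersecting: the r=9 cylinder at (10, 1.5) partially overlaps the r=4 sphere; clipping to the common part keeps 5.66 mm² — area = 5.66 mm²; the r=11 cylinder at (12.5, 10.5) contributes a regular 24-gon of circumradius 11 (area = (24/2)·11.000²·sin(360°/24) = 375.81 mm²); Merging all regions: the 2 present regions are separate (no shared area or edge), so areas and boundary lengths simply add and each stays a separate island — area = 381.46 mm². At z = 7.9: the r=4 sphere slices to a regular 24-gon of circumradius 0.889 (√(r²−h²) with h=3.9 from center) (area = (24/2)·0.889²·sin(360°/24) = 2.45 mm²); the r=9 cylinder at (10, 1.5) contributes a regular 24-gon of circumradius 9 (area = (24/2)·9.000²·sin(360°/24) = 251.57 mm²); Taking the intersection: the r=9 cylinder at (10, 1.5) does not overlap the r=4 sphere (empty) — nothing remains; the r=11 cylinder at (12.5, 10.5) gives a regular 24-gon of circumradius 11 (constant along its height) (area = (24/2)·11.000²·sin(360°/24) = 375.81 mm²); Merging all regions: only the r=11 cylinder at (12.5, 10.5) is present, so the union is just that shape — area = 375.81 mm². Checking containment: the cross-section at z = 7.9 is a subset of the cross-section at z = 6.8.

entirely on top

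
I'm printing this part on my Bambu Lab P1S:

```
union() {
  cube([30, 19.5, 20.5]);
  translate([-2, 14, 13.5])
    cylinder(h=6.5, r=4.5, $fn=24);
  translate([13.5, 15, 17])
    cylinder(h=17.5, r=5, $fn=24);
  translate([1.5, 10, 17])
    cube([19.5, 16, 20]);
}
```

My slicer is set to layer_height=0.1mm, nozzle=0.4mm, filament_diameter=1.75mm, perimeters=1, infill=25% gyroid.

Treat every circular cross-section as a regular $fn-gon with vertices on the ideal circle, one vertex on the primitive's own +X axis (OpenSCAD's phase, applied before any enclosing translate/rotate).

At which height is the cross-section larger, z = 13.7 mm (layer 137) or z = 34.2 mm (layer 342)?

Layer 137 (z = 13.7): the cube (footprint 30×19.5) is included at this height (area 585.00 mm²); the r=4.5 cylinder at (-2, 14) contributes a regular 24-gon of circumradius 4.5 (area = (24/2)·4.500²·sin(360°/24) = 62.89 mm²); the cylinder at (13.5, 15) does not reach this height (z outside [17, 34.5]); the cube at (1.5, 10) is absent (z outside [17, 37]); Combining (union): the regions partially overlap — summed areas 647.89 mm² minus the doubly-counted overlap 14.17 mm² gives 633.72 mm² — area = 633.72 mm². So its area = 633.72 mm². Layer 342 (z = 34.2): the cube is not intersected at this z (z outside [0, 20.5]); the cylinder at (-2, 14) does not reach this height (z outside [13.5, 20]); the cylinder at (13.5, 15): section is a regular 24-gon, circumradius r=5 (area = (24/2)·5.000²·sin(360°/24) = 77.65 mm²); the cube at (1.5, 10) (footprint 19.5×16) is included at this height (area 312.00 mm²); Merging all regions: the r=5 cylinder at (13.5, 15) lies entirely inside the 19.5×16 cube at (1.5, 10), so the union is just the 19.5×16 cube at (1.5, 10) — area = 312.00 mm². So its area = 312.00 mm². Layer 137 is larger (633.72 vs 312.00 mm²).

layer 137 (z = 13.7 mm)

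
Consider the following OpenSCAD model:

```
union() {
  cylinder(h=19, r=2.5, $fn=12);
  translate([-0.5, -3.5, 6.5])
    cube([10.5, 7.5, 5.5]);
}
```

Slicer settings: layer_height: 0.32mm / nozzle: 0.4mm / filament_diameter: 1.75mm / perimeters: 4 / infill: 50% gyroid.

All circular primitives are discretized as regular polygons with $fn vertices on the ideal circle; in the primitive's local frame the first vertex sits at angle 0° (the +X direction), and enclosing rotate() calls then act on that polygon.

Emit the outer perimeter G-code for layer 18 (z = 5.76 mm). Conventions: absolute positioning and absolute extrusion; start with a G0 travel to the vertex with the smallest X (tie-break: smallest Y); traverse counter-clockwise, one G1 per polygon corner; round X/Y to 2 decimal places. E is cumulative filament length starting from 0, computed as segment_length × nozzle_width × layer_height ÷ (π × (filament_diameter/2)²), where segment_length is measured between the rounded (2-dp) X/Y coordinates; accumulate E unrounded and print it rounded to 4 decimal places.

At z = 5.76 mm: the r=2.5 cylinder contributes a regular 12-gon of circumradius 2.5; the cube at (-0.5, -3.5) is not intersected at this z (z outside [6.5, 12]); Merging all regions: only the r=2.5 cylinder is present, so the union is just that shape — 1 connected region. The outline is a single polygon with 12 vertices. Extrusion per mm of travel: 0.4 × 0.32 / (π × 0.875²) = 0.053216. Accumulating E over each segment gives final E = 0.8273.

G0 X-2.50 Y0.00 Z5.76
G1 X-2.17 Y-1.25 E0.0688
G1 X-1.25 Y-2.17 E0.1380
G1 X0.00 Y-2.50 E0.2068
G1 X1.25 Y-2.17 E0.2756
G1 X2.17 Y-1.25 E0.3449
G1 X2.50 Y0.00 E0.4137
G1 X2.17 Y1.25 E0.4825
G1 X1.25 Y2.17 E0.5517
G1 X0.00 Y2.50 E0.6205
G1 X-1.25 Y2.17 E0.6893
G1 X-2.17 Y1.25 E0.7585
G1 X-2.50 Y0.00 E0.8273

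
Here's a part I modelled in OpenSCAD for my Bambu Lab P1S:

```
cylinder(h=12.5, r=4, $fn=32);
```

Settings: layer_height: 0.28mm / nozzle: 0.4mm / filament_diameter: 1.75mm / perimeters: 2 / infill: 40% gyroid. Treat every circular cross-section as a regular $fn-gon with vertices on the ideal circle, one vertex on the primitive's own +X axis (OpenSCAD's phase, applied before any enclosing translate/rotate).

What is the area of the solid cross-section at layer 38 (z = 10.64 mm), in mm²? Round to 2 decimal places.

At z = 10.64 mm: the r=4 cylinder contributes a regular 32-gon of circumradius 4 (area = (32/2)·4.000²·sin(360°/32) = 49.94 mm²). Overall, the cross-section is a single solid region. Net area = 49.94 mm².

49.94 mm²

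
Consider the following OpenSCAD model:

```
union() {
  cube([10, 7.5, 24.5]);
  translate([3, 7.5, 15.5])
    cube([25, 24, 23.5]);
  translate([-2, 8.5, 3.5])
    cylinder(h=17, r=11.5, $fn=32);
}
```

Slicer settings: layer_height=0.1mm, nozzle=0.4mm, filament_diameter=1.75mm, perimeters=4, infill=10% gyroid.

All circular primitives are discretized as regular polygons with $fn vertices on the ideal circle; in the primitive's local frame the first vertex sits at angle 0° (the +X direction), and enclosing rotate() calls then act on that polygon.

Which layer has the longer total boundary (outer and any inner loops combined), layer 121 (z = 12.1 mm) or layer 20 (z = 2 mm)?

Layer 121 (z = 12.1): the cube (footprint 10×7.5) is included at this height (perimeter 35.00 mm); the cube at (3, 7.5) is not intersected at this z (z outside [15.5, 39]); the r=11.5 cylinder at (-2, 8.5) gives a regular 32-gon of circumradius 11.5 (constant along its height) (perimeter = 2·32·11.500·sin(180°/32) = 72.14 mm); Merging all regions: the regions partially overlap (shared area 61.13 mm²), so the edge portions inside another operand are dropped and the merged outline is re-measured after clipping — boundary = 75.96 mm. So its perimeter = 75.96 mm. Layer 20 (z = 2): the cube (footprint 10×7.5) is included at this height (perimeter 35.00 mm); the cube at (3, 7.5) is absent (z outside [15.5, 39]); the cylinder at (-2, 8.5) is absent (z outside [3.5, 20.5]); Merging all regions: only the 10×7.5 cube is present, so the union is just that shape — boundary = 35.00 mm. So its perimeter = 35.00 mm. Layer 121 is larger (75.96 vs 35.00 mm).

layer 121 (z = 12.1 mm)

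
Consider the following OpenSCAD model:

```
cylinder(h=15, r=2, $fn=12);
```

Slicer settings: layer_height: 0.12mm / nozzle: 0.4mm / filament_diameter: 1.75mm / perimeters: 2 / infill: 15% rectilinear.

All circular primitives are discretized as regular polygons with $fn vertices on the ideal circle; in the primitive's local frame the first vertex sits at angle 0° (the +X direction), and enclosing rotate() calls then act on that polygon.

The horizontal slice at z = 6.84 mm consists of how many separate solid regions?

1

At z = 6.84 mm: the r=2 cylinder gives a regular 12-gon of circumradius 2 (constant along its height). The result has 1 disconnected region.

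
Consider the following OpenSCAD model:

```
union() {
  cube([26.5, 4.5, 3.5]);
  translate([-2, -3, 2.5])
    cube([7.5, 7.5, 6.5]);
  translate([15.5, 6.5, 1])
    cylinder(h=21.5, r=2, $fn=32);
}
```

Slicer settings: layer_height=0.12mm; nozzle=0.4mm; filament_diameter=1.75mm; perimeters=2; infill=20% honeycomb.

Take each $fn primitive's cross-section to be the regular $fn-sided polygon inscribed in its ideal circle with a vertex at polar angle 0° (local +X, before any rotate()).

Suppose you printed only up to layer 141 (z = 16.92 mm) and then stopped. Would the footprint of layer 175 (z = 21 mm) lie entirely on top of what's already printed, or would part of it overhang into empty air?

entirely on top

Compare the two slices. At z = 16.92: the cube is not intersected at this z (z outside [0, 3.5]); the cube at (-2, -3) is not intersected at this z (z outside [2.5, 9]); the cylinder at (15.5, 6.5): section is a regular 32-gon, circumradius r=2 (area = (32/2)·2.000²·sin(360°/32) = 12.49 mm²); Taking the union: only the r=2 cylinder at (15.5, 6.5) is present, so the union is just that shape — area = 12.49 mm². At z = 21: the cube is not intersected at this z (z outside [0, 3.5]); the cube at (-2, -3) is absent (z outside [2.5, 9]); the r=2 cylinder at (15.5, 6.5) gives a regular 32-gon of circumradius 2 (constant along its height) (area = (32/2)·2.000²·sin(360°/32) = 12.49 mm²); Merging all regions: only the r=2 cylinder at (15.5, 6.5) is present, so the union is just that shape — area = 12.49 mm². Checking containment: the cross-section at z = 21 is a subset of the cross-section at z = 16.92.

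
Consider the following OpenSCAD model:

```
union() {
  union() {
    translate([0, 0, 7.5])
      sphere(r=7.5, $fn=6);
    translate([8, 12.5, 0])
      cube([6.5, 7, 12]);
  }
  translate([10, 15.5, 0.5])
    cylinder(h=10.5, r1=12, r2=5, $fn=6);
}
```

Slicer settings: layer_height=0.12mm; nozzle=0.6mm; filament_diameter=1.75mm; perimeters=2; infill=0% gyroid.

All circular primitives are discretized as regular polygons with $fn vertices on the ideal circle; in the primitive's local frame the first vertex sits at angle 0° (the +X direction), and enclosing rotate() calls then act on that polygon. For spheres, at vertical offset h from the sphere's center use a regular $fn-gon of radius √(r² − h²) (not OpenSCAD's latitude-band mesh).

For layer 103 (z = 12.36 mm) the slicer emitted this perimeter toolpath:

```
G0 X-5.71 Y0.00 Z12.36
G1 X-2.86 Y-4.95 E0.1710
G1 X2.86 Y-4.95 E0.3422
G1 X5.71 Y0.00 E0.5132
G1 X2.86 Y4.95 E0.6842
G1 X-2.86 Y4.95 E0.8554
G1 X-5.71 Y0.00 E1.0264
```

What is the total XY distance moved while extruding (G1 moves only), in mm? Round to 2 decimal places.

34.29 mm

Sum the Euclidean lengths of each G1 segment: total = 34.29 mm.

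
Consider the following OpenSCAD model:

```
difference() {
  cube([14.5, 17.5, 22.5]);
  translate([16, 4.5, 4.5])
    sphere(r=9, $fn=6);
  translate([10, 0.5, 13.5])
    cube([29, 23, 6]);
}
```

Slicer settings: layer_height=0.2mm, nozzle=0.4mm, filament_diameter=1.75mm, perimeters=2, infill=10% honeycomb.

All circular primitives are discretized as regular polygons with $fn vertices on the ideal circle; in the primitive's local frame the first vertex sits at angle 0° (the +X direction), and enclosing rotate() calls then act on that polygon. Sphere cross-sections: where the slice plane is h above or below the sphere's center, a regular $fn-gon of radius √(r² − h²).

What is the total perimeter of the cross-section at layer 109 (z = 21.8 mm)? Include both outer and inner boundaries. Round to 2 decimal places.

At z = 21.8 mm: the cube is present — its section is the full 14.5×17.5 rectangle (perimeter 64.00 mm); the sphere at (16, 4.5) is absent (|z−center|=17.300 > r=9); the cube at (10, 0.5) is absent (z outside [13.5, 19.5]); Taking the first minus the rest: none of the subtracted shapes is present at this height, so the 14.5×17.5 cube is unchanged — boundary = 64.00 mm. Overall, the cross-section is a single solid region. Total boundary length (outer) = 64.00 mm.

64.00 mm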